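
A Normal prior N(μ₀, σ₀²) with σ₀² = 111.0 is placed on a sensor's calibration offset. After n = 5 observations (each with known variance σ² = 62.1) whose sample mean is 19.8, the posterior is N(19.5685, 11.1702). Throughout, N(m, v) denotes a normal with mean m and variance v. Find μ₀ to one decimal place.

μ₀ = 17.5

The posterior mean is a precision-weighted average: μ_n = (τ₀μ₀ + τ_data·x̄)/(τ₀+τ_data), with τ₀=1/σ₀² and τ_data=n/σ².
Here τ₀ = 1/111.0 = 0.009009 and τ_data = 5/62.1 = 0.080515, so τ_n = 0.089524.
Rearranging for μ₀: μ₀ = (μ_n·τ_n − τ_data·x̄)/τ₀ = (19.5685·0.089524 − 0.080515·19.8) / 0.009009 = 0.157653/0.009009 ≈ 17.5.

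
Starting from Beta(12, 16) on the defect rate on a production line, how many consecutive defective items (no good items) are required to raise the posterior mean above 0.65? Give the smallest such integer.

After k defective items and 0 good items the posterior is Beta(12+k, 16), with mean (12+k)/(12+16+k).
Set (12+k)/(28+k) > 0.65 and solve: k > (0.65·28 − 12)/(1 − 0.65) = 17.714.
The smallest integer exceeding 17.714 is 18.

k = 18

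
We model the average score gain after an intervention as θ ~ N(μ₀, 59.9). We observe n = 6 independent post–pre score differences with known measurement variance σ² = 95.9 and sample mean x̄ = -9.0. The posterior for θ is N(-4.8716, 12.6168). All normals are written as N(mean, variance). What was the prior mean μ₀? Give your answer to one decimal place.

μ₀ = 10.6

The posterior mean is a precision-weighted average: μ_n = (τ₀μ₀ + τ_data·x̄)/(τ₀+τ_data), with τ₀=1/σ₀² and τ_data=n/σ².
Here τ₀ = 1/59.9 = 0.016694 and τ_data = 6/95.9 = 0.062565, so τ_n = 0.079259.
Rearranging for μ₀: μ₀ = (μ_n·τ_n − τ_data·x̄)/τ₀ = (-4.8716·0.079259 − 0.062565·-9.0) / 0.016694 = 0.176967/0.016694 ≈ 10.6.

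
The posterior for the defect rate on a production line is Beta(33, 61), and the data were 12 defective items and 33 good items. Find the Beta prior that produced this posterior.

Beta(21, 28)

Under Beta–binomial conjugacy the posterior parameters are (a+s, b+f).
Subtract the data counts: 33−12=21, 61−33=28.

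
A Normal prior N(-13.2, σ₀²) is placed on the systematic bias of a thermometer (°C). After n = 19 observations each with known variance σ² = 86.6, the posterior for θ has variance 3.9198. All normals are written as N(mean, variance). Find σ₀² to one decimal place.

Posterior precision equals prior precision plus data precision: 1/σ_n² = 1/σ₀² + n/σ².
So 1/σ₀² = 1/3.9198 − 19/86.6 = 0.255115 − 0.219400 = 0.035715.
Hence σ₀² = 1/0.035715 ≈ 28.0.

σ₀² = 28.0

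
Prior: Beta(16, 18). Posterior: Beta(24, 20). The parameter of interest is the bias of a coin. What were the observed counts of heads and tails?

8 heads and 2 tails

A Beta(a, b) prior with s successes and f failures in binomial data gives a Beta(a+s, b+f) posterior.
Match parameters: s=24−16=8, f=20−18=2.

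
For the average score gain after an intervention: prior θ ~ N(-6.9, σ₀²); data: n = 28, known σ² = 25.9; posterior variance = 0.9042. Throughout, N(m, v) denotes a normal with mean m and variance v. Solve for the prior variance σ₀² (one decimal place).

σ₀² = 40.2

For the Normal–Normal model with known σ², precisions add: τ_n = τ₀ + n/σ².
So 1/σ₀² = 1/0.9042 − 28/25.9 = 1.105950 − 1.081081 = 0.024869.
Hence σ₀² = 1/0.024869 ≈ 40.2.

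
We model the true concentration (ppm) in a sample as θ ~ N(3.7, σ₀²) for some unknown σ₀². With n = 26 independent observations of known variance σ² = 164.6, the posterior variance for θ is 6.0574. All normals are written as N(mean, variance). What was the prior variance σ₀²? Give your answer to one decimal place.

σ₀² = 140.3

For the Normal–Normal model with known σ², precisions add: τ_n = τ₀ + n/σ².
So 1/σ₀² = 1/6.0574 − 26/164.6 = 0.165087 − 0.157959 = 0.007128.
Hence σ₀² = 1/0.007128 ≈ 140.3.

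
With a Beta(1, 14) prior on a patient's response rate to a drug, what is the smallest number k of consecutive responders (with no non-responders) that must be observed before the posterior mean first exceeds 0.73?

After k responders and 0 non-responders the posterior is Beta(1+k, 14), with mean (1+k)/(1+14+k).
Set (1+k)/(15+k) > 0.73 and solve: k > (0.73·15 − 1)/(1 − 0.73) = 36.852.
The smallest integer exceeding 36.852 is 37.

k = 37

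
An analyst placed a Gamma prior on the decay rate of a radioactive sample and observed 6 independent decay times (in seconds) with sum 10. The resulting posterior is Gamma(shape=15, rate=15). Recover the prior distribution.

Gamma(shape=9, rate=5)

For an exponential likelihood with a Gamma(α, β) prior on the rate, n observations with total T give posterior Gamma(α+n, β+T).
So α = 15 − 6 = 9 and β = 15 − 10 = 5.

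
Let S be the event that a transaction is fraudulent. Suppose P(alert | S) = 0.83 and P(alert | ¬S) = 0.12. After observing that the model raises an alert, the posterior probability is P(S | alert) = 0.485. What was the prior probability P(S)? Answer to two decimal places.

P(S) = 0.12

Bayes' rule in odds form gives O(S|E) = O(S)·[P(E|S)/P(E|¬S)], hence O(S) = O(S|E)/LR.
Posterior odds = 0.485/(1−0.485) = 0.9417. LR = 0.83/0.12 = 6.9167.
Prior odds = 0.9417/6.9167 = 0.1361, so P(S) = 0.1361/(1+0.1361) ≈ 0.12.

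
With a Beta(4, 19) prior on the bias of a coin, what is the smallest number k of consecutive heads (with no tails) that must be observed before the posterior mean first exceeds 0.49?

After k heads and 0 tails the posterior is Beta(4+k, 19), with mean (4+k)/(4+19+k).
Set (4+k)/(23+k) > 0.49 and solve: k > (0.49·23 − 4)/(1 − 0.49) = 14.255.
The smallest integer exceeding 14.255 is 15.

k = 15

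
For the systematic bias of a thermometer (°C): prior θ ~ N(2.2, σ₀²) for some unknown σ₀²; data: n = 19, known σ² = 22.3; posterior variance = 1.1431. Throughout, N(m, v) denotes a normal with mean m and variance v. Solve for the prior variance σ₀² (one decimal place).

σ₀² = 43.9

For the Normal–Normal model with known σ², precisions add: τ_n = τ₀ + n/σ².
So 1/σ₀² = 1/1.1431 − 19/22.3 = 0.874814 − 0.852018 = 0.022796.
Hence σ₀² = 1/0.022796 ≈ 43.9.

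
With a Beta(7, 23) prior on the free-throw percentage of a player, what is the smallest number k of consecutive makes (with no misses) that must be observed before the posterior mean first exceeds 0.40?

After k makes and 0 misses the posterior is Beta(7+k, 23), with mean (7+k)/(7+23+k).
Set (7+k)/(30+k) > 0.40 and solve: k > (0.40·30 − 7)/(1 − 0.40) = 8.333.
The smallest integer exceeding 8.333 is 9.

k = 9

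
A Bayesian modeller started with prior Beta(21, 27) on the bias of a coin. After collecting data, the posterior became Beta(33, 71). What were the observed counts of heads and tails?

12 heads and 44 tails

Beta is conjugate to the binomial likelihood: posterior = Beta(α+s, β+f).
Match parameters: s=33−21=12, f=71−27=44.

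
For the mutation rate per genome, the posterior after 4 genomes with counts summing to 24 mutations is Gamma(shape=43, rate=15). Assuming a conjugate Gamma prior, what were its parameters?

Gamma–Poisson conjugacy: posterior shape = α + Σxᵢ, posterior rate = β + n.
So α = 43 − 24 = 19 and β = 15 − 4 = 11.

Gamma(shape=19, rate=11)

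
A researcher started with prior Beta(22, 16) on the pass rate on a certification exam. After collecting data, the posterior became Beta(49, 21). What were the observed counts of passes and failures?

27 passes and 5 failures

Beta is conjugate to the binomial likelihood: posterior = Beta(α+s, β+f).
So s = 49 − 22 = 27 and f = 21 − 16 = 5.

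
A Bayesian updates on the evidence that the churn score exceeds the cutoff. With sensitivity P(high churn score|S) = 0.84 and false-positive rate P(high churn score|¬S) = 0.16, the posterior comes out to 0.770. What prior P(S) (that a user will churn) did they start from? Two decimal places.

In odds form, posterior odds = prior odds × likelihood ratio, so prior odds = posterior odds ÷ LR.
Posterior odds = 0.770/(1−0.770) = 3.3478. LR = 0.84/0.16 = 5.2500.
Prior odds = 3.3478/5.2500 = 0.6377, so P(S) = 0.6377/(1+0.6377) ≈ 0.39.

P(S) = 0.39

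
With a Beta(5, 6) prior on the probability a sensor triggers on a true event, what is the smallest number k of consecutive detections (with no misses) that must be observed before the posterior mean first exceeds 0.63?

After k detections and 0 misses the posterior is Beta(5+k, 6), with mean (5+k)/(5+6+k).
Set (5+k)/(11+k) > 0.63 and solve: k > (0.63·11 − 5)/(1 − 0.63) = 5.216.
The smallest integer exceeding 5.216 is 6, and checking k=6: (11)/(17) = 0.6471 > 0.63.

k = 6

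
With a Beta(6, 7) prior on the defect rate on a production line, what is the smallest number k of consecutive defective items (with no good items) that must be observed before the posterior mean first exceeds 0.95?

After k defective items and 0 good items the posterior is Beta(6+k, 7), with mean (6+k)/(6+7+k).
Set (6+k)/(13+k) > 0.95 and solve: k > (0.95·13 − 6)/(1 − 0.95) = 127.000.
The smallest integer exceeding 127.000 is 128, and checking k=128: (134)/(141) = 0.9504 > 0.95.

k = 128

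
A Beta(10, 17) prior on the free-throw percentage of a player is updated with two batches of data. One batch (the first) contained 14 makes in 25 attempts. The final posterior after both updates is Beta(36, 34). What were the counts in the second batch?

Sequential conjugate updates are equivalent to a single update on the pooled data, so total successes = posterior α − prior α and total failures = posterior β − prior β.
Total across both batches: 36−10=26 makes, 34−17=17 misses.
Subtract the first batch: 26−14=12 makes and 17−11=6 misses.

12 makes and 6 misses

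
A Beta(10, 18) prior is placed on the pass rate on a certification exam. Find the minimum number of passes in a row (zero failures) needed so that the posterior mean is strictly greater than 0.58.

After k passes and 0 failures the posterior is Beta(10+k, 18), with mean (10+k)/(10+18+k).
Set (10+k)/(28+k) > 0.58 and solve: k > (0.58·28 − 10)/(1 − 0.58) = 14.857.
The smallest integer exceeding 14.857 is 15, and checking k=15: (25)/(43) = 0.5814 > 0.58.

k = 15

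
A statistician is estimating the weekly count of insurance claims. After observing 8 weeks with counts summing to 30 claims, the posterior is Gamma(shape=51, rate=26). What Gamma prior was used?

Gamma–Poisson conjugacy: posterior shape = α + Σxᵢ, posterior rate = β + n.
So α = 51 − 30 = 21 and β = 26 − 8 = 18.

Gamma(shape=21, rate=18)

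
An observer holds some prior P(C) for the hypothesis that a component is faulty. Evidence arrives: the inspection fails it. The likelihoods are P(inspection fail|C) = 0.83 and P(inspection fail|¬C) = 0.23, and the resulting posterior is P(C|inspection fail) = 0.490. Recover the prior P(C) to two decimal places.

Bayes' rule in odds form gives O(C|E) = O(C)·[P(E|C)/P(E|¬C)], hence O(C) = O(C|E)/LR.
Posterior odds = 0.490/(1−0.490) = 0.9608. LR = 0.83/0.23 = 3.6087.
Prior odds = 0.9608/3.6087 = 0.2662, so P(C) = 0.2662/(1+0.2662) ≈ 0.21.

P(C) = 0.21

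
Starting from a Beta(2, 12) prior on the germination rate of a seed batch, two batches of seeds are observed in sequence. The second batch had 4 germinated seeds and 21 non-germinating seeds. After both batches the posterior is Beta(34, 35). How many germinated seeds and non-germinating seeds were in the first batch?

Sequential conjugate updates are equivalent to a single update on the pooled data, so total successes = posterior α − prior α and total failures = posterior β − prior β.
Total across both batches: 34−2=32 germinated seeds, 35−12=23 non-germinating seeds.
Subtract the second batch: 32−4=28 germinated seeds and 23−21=2 non-germinating seeds.

28 germinated seeds and 2 non-germinating seeds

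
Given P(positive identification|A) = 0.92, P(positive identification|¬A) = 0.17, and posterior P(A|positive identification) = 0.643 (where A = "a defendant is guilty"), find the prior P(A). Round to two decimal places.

Bayes' rule in odds form gives O(A|E) = O(A)·[P(E|A)/P(E|¬A)], hence O(A) = O(A|E)/LR.
Posterior odds = 0.643/(1−0.643) = 1.8011. LR = 0.92/0.17 = 5.4118.
Prior odds = 1.8011/5.4118 = 0.3328, so P(A) = 0.3328/(1+0.3328) ≈ 0.25.

P(A) = 0.25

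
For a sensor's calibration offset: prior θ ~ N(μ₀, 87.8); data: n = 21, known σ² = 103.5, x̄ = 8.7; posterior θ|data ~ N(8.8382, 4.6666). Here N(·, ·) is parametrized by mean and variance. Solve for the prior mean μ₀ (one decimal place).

μ₀ = 11.3

With known observation variance, the Normal–Normal posterior has precision τ_n = τ₀ + n/σ² and mean μ_n = (τ₀μ₀ + (n/σ²)x̄)/τ_n.
Here τ₀ = 1/87.8 = 0.011390 and τ_data = 21/103.5 = 0.202899, so τ_n = 0.214289.
Rearranging for μ₀: μ₀ = (μ_n·τ_n − τ_data·x̄)/τ₀ = (8.8382·0.214289 − 0.202899·8.7) / 0.011390 = 0.128708/0.011390 ≈ 11.3.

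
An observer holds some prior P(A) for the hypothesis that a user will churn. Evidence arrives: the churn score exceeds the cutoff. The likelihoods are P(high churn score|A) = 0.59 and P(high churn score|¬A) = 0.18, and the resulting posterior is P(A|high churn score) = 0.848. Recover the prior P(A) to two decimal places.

P(A) = 0.63

In odds form, posterior odds = prior odds × likelihood ratio, so prior odds = posterior odds ÷ LR.
Posterior odds = 0.848/(1−0.848) = 5.5789. LR = 0.59/0.18 = 3.2778.
Prior odds = 5.5789/3.2778 = 1.7020, so P(A) = 1.7020/(1+1.7020) ≈ 0.63.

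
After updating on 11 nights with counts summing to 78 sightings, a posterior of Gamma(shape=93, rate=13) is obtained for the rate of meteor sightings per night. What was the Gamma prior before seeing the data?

Gamma(shape=15, rate=2)

Gamma–Poisson conjugacy: posterior shape = α + Σxᵢ, posterior rate = β + n.
So α = 93 − 78 = 15 and β = 13 − 11 = 2.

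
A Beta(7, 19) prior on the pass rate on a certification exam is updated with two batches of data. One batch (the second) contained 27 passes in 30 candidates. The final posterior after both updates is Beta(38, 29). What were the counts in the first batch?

Sequential conjugate updates are equivalent to a single update on the pooled data, so total successes = posterior α − prior α and total failures = posterior β − prior β.
Total across both batches: 38−7=31 passes, 29−19=10 failures.
Subtract the second batch: 31−27=4 passes and 10−3=7 failures.

4 passes and 7 failures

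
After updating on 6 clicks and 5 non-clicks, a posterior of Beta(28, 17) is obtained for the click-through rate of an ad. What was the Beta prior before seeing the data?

Beta(22, 12)

A Beta(a, b) prior with s successes and f failures in binomial data gives a Beta(a+s, b+f) posterior.
So a = 28 − 6 = 22 and b = 17 − 5 = 12.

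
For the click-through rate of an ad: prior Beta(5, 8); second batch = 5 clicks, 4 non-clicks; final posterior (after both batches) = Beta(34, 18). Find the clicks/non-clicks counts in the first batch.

Sequential conjugate updates are equivalent to a single update on the pooled data, so total successes = posterior α − prior α and total failures = posterior β − prior β.
Total across both batches: 34−5=29 clicks, 18−8=10 non-clicks.
Subtract the second batch: 29−5=24 clicks and 10−4=6 non-clicks.

24 clicks and 6 non-clicks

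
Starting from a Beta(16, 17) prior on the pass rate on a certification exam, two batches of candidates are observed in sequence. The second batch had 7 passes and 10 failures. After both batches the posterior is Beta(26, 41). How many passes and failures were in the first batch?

Sequential conjugate updates are equivalent to a single update on the pooled data, so total successes = posterior α − prior α and total failures = posterior β − prior β.
Total across both batches: 26−16=10 passes, 41−17=24 failures.
Subtract the second batch: 10−7=3 passes and 24−10=14 failures.

3 passes and 14 failures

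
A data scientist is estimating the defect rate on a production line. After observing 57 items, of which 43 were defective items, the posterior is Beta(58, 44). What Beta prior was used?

Under Beta–binomial conjugacy the posterior parameters are (α+s, β+f).
So α = 58 − 43 = 15 and β = 44 − 14 = 30.

Beta(15, 30)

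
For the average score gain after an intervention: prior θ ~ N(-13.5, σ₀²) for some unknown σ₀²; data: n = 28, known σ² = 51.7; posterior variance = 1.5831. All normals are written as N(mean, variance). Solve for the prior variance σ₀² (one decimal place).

For the Normal–Normal model with known σ², precisions add: τ_n = τ₀ + n/σ².
So 1/σ₀² = 1/1.5831 − 28/51.7 = 0.631672 − 0.541586 = 0.090086.
Hence σ₀² = 1/0.090086 ≈ 11.1.

σ₀² = 11.1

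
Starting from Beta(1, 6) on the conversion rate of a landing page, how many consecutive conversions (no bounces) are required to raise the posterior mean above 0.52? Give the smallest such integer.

After k conversions and 0 bounces the posterior is Beta(1+k, 6), with mean (1+k)/(1+6+k).
Set (1+k)/(7+k) > 0.52 and solve: k > (0.52·7 − 1)/(1 − 0.52) = 5.500.
The smallest integer exceeding 5.500 is 6.

k = 6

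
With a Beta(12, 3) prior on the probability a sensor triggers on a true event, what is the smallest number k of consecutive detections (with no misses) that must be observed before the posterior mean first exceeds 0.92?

k = 23

After k detections and 0 misses the posterior is Beta(12+k, 3), with mean (12+k)/(12+3+k).
Set (12+k)/(15+k) > 0.92 and solve: k > (0.92·15 − 12)/(1 − 0.92) = 22.500.
The smallest integer exceeding 22.500 is 23.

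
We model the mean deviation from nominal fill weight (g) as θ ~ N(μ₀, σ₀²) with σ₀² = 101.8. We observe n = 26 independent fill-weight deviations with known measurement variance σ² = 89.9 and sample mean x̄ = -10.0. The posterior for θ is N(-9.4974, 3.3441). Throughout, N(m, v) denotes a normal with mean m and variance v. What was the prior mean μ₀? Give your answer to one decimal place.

μ₀ = 5.3

With known observation variance, the Normal–Normal posterior has precision τ_n = τ₀ + n/σ² and mean μ_n = (τ₀μ₀ + (n/σ²)x̄)/τ_n.
Here τ₀ = 1/101.8 = 0.009823 and τ_data = 26/89.9 = 0.289210, so τ_n = 0.299033.
Rearranging for μ₀: μ₀ = (μ_n·τ_n − τ_data·x̄)/τ₀ = (-9.4974·0.299033 − 0.289210·-10.0) / 0.009823 = 0.052064/0.009823 ≈ 5.3.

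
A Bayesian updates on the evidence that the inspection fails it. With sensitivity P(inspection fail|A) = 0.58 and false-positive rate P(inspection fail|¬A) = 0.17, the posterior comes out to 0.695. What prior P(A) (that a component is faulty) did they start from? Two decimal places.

In odds form, posterior odds = prior odds × likelihood ratio, so prior odds = posterior odds ÷ LR.
Posterior odds = 0.695/(1−0.695) = 2.2787. LR = 0.58/0.17 = 3.4118.
Prior odds = 2.2787/3.4118 = 0.6679, so P(A) = 0.6679/(1+0.6679) ≈ 0.40.

P(A) = 0.40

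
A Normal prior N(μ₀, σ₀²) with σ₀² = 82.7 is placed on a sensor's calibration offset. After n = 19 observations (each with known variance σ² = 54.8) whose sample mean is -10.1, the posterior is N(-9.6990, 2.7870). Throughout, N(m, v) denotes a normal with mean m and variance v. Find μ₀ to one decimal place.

μ₀ = 1.8

The posterior mean is a precision-weighted average: μ_n = (τ₀μ₀ + τ_data·x̄)/(τ₀+τ_data), with τ₀=1/σ₀² and τ_data=n/σ².
Here τ₀ = 1/82.7 = 0.012092 and τ_data = 19/54.8 = 0.346715, so τ_n = 0.358807.
Rearranging for μ₀: μ₀ = (μ_n·τ_n − τ_data·x̄)/τ₀ = (-9.6990·0.358807 − 0.346715·-10.1) / 0.012092 = 0.021752/0.012092 ≈ 1.8.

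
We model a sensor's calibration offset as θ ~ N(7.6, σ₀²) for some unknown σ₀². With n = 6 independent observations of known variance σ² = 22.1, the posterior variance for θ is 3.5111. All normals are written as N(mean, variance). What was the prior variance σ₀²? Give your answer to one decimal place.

σ₀² = 75.1

For the Normal–Normal model with known σ², precisions add: τ_n = τ₀ + n/σ².
So 1/σ₀² = 1/3.5111 − 6/22.1 = 0.284811 − 0.271493 = 0.013318.
Hence σ₀² = 1/0.013318 ≈ 75.1.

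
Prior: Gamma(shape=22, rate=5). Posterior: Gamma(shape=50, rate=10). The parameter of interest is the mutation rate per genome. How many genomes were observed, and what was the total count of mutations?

A Gamma(α, β) prior (rate parametrization) on a Poisson rate with n observations summing to S gives posterior Gamma(α+S, β+n).
Matching: Σxᵢ = 50 − 22 = 28 and n = 10 − 5 = 5.

n = 5 genomes with total 28 mutations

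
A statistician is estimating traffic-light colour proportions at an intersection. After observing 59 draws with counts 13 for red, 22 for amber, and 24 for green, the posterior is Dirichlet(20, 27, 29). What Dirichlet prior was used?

For a Dirichlet(α) prior with multinomial counts c, the posterior is Dirichlet(α + c) componentwise.
Subtract each count from the matching posterior parameter: 20−13=7, 27−22=5, 29−24=5.

Dirichlet(7, 5, 5)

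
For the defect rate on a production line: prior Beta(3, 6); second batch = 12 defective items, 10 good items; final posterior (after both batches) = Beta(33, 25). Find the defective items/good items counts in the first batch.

Because Beta–binomial updating is additive in the counts, the combined data contributed (α_post−α_prior, β_post−β_prior) successes and failures.
Total across both batches: 33−3=30 defective items, 25−6=19 good items.
Subtract the second batch: 30−12=18 defective items and 19−10=9 good items.

18 defective items and 9 good items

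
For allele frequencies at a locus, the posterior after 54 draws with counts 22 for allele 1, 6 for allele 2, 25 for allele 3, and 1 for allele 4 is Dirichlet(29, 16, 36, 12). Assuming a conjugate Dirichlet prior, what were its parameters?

For a Dirichlet(α) prior with multinomial counts c, the posterior is Dirichlet(α + c) componentwise.
Subtract each count from the matching posterior parameter: 29−22=7, 16−6=10, 36−25=11, 12−1=11.

Dirichlet(7, 10, 11, 11)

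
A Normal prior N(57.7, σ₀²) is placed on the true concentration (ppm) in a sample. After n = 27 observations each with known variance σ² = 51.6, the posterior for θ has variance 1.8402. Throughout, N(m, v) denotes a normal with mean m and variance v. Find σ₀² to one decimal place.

For the Normal–Normal model with known σ², precisions add: τ_n = τ₀ + n/σ².
So 1/σ₀² = 1/1.8402 − 27/51.6 = 0.543419 − 0.523256 = 0.020163.
Hence σ₀² = 1/0.020163 ≈ 49.6.

σ₀² = 49.6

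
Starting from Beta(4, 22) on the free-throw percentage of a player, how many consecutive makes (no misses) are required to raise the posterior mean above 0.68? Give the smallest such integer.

After k makes and 0 misses the posterior is Beta(4+k, 22), with mean (4+k)/(4+22+k).
Set (4+k)/(26+k) > 0.68 and solve: k > (0.68·26 − 4)/(1 − 0.68) = 42.750.
The smallest integer exceeding 42.750 is 43, and checking k=43: (47)/(69) = 0.6812 > 0.68.

k = 43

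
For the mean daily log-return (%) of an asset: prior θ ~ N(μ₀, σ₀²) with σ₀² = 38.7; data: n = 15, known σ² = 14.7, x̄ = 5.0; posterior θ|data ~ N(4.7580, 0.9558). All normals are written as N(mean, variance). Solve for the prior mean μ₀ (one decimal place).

The posterior mean is a precision-weighted average: μ_n = (τ₀μ₀ + τ_data·x̄)/(τ₀+τ_data), with τ₀=1/σ₀² and τ_data=n/σ².
Here τ₀ = 1/38.7 = 0.025840 and τ_data = 15/14.7 = 1.020408, so τ_n = 1.046248.
Rearranging for μ₀: μ₀ = (μ_n·τ_n − τ_data·x̄)/τ₀ = (4.7580·1.046248 − 1.020408·5.0) / 0.025840 = -0.123992/0.025840 ≈ -4.8.

μ₀ = -4.8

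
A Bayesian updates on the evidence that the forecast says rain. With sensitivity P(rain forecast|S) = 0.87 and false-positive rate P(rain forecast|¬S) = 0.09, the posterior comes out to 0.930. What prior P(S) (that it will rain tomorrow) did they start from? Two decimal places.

Bayes' rule in odds form gives O(S|E) = O(S)·[P(E|S)/P(E|¬S)], hence O(S) = O(S|E)/LR.
Posterior odds = 0.930/(1−0.930) = 13.2857. LR = 0.87/0.09 = 9.6667.
Prior odds = 13.2857/9.6667 = 1.3744, so P(S) = 1.3744/(1+1.3744) ≈ 0.58.

P(S) = 0.58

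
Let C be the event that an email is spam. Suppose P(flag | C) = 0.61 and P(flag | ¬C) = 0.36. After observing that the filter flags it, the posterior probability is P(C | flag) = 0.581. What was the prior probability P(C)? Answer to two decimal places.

P(C) = 0.45

Bayes' rule in odds form gives O(C|E) = O(C)·[P(E|C)/P(E|¬C)], hence O(C) = O(C|E)/LR.
Posterior odds = 0.581/(1−0.581) = 1.3866. LR = 0.61/0.36 = 1.6944.
Prior odds = 1.3866/1.6944 = 0.8183, so P(C) = 0.8183/(1+0.8183) ≈ 0.45.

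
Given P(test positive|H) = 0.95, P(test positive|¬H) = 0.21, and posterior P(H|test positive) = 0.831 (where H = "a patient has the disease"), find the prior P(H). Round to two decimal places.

P(H) = 0.52

Bayes' rule in odds form gives O(H|E) = O(H)·[P(E|H)/P(E|¬H)], hence O(H) = O(H|E)/LR.
Posterior odds = 0.831/(1−0.831) = 4.9172. LR = 0.95/0.21 = 4.5238.
Prior odds = 4.9172/4.5238 = 1.0870, so P(H) = 1.0870/(1+1.0870) ≈ 0.52.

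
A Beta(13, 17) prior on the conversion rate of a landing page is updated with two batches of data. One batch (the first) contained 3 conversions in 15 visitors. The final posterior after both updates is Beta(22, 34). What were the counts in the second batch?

6 conversions and 5 bounces

Sequential conjugate updates are equivalent to a single update on the pooled data, so total successes = posterior α − prior α and total failures = posterior β − prior β.
Total across both batches: 22−13=9 conversions, 34−17=17 bounces.
Subtract the first batch: 9−3=6 conversions and 17−12=5 bounces.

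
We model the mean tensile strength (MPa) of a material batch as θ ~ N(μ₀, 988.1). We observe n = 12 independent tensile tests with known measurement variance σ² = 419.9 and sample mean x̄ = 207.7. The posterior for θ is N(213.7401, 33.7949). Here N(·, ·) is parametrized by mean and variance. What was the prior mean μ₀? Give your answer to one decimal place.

μ₀ = 384.3

With known observation variance, the Normal–Normal posterior has precision τ_n = τ₀ + n/σ² and mean μ_n = (τ₀μ₀ + (n/σ²)x̄)/τ_n.
Here τ₀ = 1/988.1 = 0.001012 and τ_data = 12/419.9 = 0.028578, so τ_n = 0.029590.
Rearranging for μ₀: μ₀ = (μ_n·τ_n − τ_data·x̄)/τ₀ = (213.7401·0.029590 − 0.028578·207.7) / 0.001012 = 0.388919/0.001012 ≈ 384.3.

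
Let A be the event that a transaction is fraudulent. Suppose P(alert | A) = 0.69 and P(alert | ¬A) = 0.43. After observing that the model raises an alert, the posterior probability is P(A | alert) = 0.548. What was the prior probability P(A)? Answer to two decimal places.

P(A) = 0.43

In odds form, posterior odds = prior odds × likelihood ratio, so prior odds = posterior odds ÷ LR.
Posterior odds = 0.548/(1−0.548) = 1.2124. LR = 0.69/0.43 = 1.6047.
Prior odds = 1.2124/1.6047 = 0.7555, so P(A) = 0.7555/(1+0.7555) ≈ 0.43.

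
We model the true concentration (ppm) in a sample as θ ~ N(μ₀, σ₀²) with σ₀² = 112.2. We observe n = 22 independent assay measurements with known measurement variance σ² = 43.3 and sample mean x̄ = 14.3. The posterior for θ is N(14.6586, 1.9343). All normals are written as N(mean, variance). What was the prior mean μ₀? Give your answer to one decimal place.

The posterior mean is a precision-weighted average: μ_n = (τ₀μ₀ + τ_data·x̄)/(τ₀+τ_data), with τ₀=1/σ₀² and τ_data=n/σ².
Here τ₀ = 1/112.2 = 0.008913 and τ_data = 22/43.3 = 0.508083, so τ_n = 0.516996.
Rearranging for μ₀: μ₀ = (μ_n·τ_n − τ_data·x̄)/τ₀ = (14.6586·0.516996 − 0.508083·14.3) / 0.008913 = 0.312851/0.008913 ≈ 35.1.

μ₀ = 35.1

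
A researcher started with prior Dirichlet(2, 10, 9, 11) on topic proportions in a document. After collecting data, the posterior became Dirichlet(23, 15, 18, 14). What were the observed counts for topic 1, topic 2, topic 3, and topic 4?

For a Dirichlet(α) prior with multinomial counts c, the posterior is Dirichlet(α + c) componentwise.
Counts are posterior − prior componentwise: 23−2=21, 15−10=5, 18−9=9, 14−11=3.

counts (21, 5, 9, 3)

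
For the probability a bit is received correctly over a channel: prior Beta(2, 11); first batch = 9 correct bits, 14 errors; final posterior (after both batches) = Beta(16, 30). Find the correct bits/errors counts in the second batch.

5 correct bits and 5 errors

Sequential conjugate updates are equivalent to a single update on the pooled data, so total successes = posterior α − prior α and total failures = posterior β − prior β.
Total across both batches: 16−2=14 correct bits, 30−11=19 errors.
Subtract the first batch: 14−9=5 correct bits and 19−14=5 errors.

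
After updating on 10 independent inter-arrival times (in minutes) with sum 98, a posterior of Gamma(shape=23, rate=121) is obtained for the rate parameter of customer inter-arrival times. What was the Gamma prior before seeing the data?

For an exponential likelihood with a Gamma(α, β) prior on the rate, n observations with total T give posterior Gamma(α+n, β+T).
So α = 23 − 10 = 13 and β = 121 − 98 = 23.

Gamma(shape=13, rate=23)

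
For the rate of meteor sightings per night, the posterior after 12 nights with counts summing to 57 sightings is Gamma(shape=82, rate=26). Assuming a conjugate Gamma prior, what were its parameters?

Gamma–Poisson conjugacy: posterior shape = α + Σxᵢ, posterior rate = β + n.
So α = 82 − 57 = 25 and β = 26 − 12 = 14.

Gamma(shape=25, rate=14)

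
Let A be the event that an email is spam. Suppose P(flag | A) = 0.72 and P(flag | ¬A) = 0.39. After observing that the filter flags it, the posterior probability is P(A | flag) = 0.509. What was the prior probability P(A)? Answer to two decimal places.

P(A) = 0.36

Bayes' rule in odds form gives O(A|E) = O(A)·[P(E|A)/P(E|¬A)], hence O(A) = O(A|E)/LR.
Posterior odds = 0.509/(1−0.509) = 1.0367. LR = 0.72/0.39 = 1.8462.
Prior odds = 1.0367/1.8462 = 0.5615, so P(A) = 0.5615/(1+0.5615) ≈ 0.36.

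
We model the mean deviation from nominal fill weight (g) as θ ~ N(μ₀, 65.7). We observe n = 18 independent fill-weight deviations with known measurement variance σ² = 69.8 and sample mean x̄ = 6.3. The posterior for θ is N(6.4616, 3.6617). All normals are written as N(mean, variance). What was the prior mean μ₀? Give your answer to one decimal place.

μ₀ = 9.2

With known observation variance, the Normal–Normal posterior has precision τ_n = τ₀ + n/σ² and mean μ_n = (τ₀μ₀ + (n/σ²)x̄)/τ_n.
Here τ₀ = 1/65.7 = 0.015221 and τ_data = 18/69.8 = 0.257880, so τ_n = 0.273101.
Rearranging for μ₀: μ₀ = (μ_n·τ_n − τ_data·x̄)/τ₀ = (6.4616·0.273101 − 0.257880·6.3) / 0.015221 = 0.140025/0.015221 ≈ 9.2.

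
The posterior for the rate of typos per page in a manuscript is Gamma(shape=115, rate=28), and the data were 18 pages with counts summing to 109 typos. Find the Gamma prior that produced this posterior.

Gamma–Poisson conjugacy: posterior shape = α + Σxᵢ, posterior rate = β + n.
So α = 115 − 109 = 6 and β = 28 − 18 = 10.

Gamma(shape=6, rate=10)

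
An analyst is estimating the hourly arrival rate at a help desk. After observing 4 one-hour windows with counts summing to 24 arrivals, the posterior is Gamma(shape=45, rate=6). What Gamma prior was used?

Gamma–Poisson conjugacy: posterior shape = α + Σxᵢ, posterior rate = β + n.
So α = 45 − 24 = 21 and β = 6 − 4 = 2.

Gamma(shape=21, rate=2)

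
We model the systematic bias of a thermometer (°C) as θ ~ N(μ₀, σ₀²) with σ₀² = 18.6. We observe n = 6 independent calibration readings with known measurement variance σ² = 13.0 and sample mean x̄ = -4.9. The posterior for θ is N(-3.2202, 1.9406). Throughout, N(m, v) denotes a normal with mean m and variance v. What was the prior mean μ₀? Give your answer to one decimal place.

With known observation variance, the Normal–Normal posterior has precision τ_n = τ₀ + n/σ² and mean μ_n = (τ₀μ₀ + (n/σ²)x̄)/τ_n.
Here τ₀ = 1/18.6 = 0.053763 and τ_data = 6/13.0 = 0.461538, so τ_n = 0.515301.
Rearranging for μ₀: μ₀ = (μ_n·τ_n − τ_data·x̄)/τ₀ = (-3.2202·0.515301 − 0.461538·-4.9) / 0.053763 = 0.602164/0.053763 ≈ 11.2.

μ₀ = 11.2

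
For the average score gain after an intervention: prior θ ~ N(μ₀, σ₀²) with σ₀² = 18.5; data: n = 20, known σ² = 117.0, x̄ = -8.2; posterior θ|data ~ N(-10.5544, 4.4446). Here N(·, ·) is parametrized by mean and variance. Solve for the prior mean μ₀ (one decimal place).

The posterior mean is a precision-weighted average: μ_n = (τ₀μ₀ + τ_data·x̄)/(τ₀+τ_data), with τ₀=1/σ₀² and τ_data=n/σ².
Here τ₀ = 1/18.5 = 0.054054 and τ_data = 20/117.0 = 0.170940, so τ_n = 0.224994.
Rearranging for μ₀: μ₀ = (μ_n·τ_n − τ_data·x̄)/τ₀ = (-10.5544·0.224994 − 0.170940·-8.2) / 0.054054 = -0.972969/0.054054 ≈ -18.0.

μ₀ = -18.0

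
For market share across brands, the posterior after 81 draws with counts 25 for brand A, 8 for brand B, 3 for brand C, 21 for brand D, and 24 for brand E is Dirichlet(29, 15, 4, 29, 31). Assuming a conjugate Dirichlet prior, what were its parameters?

Dirichlet(4, 7, 1, 8, 7)

For a Dirichlet(α) prior with multinomial counts c, the posterior is Dirichlet(α + c) componentwise.
Subtract each count from the matching posterior parameter: 29−25=4, 15−8=7, 4−3=1, 29−21=8, 31−24=7.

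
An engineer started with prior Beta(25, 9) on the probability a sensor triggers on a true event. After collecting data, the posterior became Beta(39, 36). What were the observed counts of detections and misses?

Under Beta–binomial conjugacy the posterior parameters are (a+s, b+f).
Match parameters: s=39−25=14, f=36−9=27.

14 detections and 27 misses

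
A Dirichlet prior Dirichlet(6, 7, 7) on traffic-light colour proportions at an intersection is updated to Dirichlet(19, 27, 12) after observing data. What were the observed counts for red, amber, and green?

counts (13, 20, 5)

For a Dirichlet(α) prior with multinomial counts c, the posterior is Dirichlet(α + c) componentwise.
Counts are posterior − prior componentwise: 19−6=13, 27−7=20, 12−7=5.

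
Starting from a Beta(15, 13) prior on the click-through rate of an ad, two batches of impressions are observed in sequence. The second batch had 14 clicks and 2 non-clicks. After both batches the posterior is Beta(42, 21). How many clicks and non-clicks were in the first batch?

13 clicks and 6 non-clicks

Because Beta–binomial updating is additive in the counts, the combined data contributed (α_post−α_prior, β_post−β_prior) successes and failures.
Total across both batches: 42−15=27 clicks, 21−13=8 non-clicks.
Subtract the second batch: 27−14=13 clicks and 8−2=6 non-clicks.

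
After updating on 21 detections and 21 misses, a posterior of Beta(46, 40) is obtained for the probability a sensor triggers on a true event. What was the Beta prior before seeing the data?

Beta(25, 19)

Under Beta–binomial conjugacy the posterior parameters are (α+s, β+f).
So α = 46 − 21 = 25 and β = 40 − 21 = 19.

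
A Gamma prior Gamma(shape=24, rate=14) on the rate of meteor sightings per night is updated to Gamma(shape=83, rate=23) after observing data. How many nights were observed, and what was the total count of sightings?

A Gamma(α, β) prior (rate parametrization) on a Poisson rate with n observations summing to S gives posterior Gamma(α+S, β+n).
Matching: Σxᵢ = 83 − 24 = 59 and n = 23 − 14 = 9.

n = 9 nights with total 59 sightings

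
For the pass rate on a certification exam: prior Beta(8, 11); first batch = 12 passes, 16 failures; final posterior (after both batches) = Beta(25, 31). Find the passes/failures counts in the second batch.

Sequential conjugate updates are equivalent to a single update on the pooled data, so total successes = posterior α − prior α and total failures = posterior β − prior β.
Total across both batches: 25−8=17 passes, 31−11=20 failures.
Subtract the first batch: 17−12=5 passes and 20−16=4 failures.

5 passes and 4 failures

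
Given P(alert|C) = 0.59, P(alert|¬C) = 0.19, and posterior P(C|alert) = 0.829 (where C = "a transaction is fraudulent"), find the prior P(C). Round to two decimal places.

In odds form, posterior odds = prior odds × likelihood ratio, so prior odds = posterior odds ÷ LR.
Posterior odds = 0.829/(1−0.829) = 4.8480. LR = 0.59/0.19 = 3.1053.
Prior odds = 4.8480/3.1053 = 1.5612, so P(C) = 1.5612/(1+1.5612) ≈ 0.61.

P(C) = 0.61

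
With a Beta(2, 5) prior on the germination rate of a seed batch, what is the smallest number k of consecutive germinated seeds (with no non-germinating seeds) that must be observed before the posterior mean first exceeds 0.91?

k = 49

After k germinated seeds and 0 non-germinating seeds the posterior is Beta(2+k, 5), with mean (2+k)/(2+5+k).
Set (2+k)/(7+k) > 0.91 and solve: k > (0.91·7 − 2)/(1 − 0.91) = 48.556.
The smallest integer exceeding 48.556 is 49.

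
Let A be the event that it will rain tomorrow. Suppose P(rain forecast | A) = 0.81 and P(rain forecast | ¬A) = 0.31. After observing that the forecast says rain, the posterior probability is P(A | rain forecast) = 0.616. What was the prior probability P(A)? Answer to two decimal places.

Bayes' rule in odds form gives O(A|E) = O(A)·[P(E|A)/P(E|¬A)], hence O(A) = O(A|E)/LR.
Posterior odds = 0.616/(1−0.616) = 1.6042. LR = 0.81/0.31 = 2.6129.
Prior odds = 1.6042/2.6129 = 0.6140, so P(A) = 0.6140/(1+0.6140) ≈ 0.38.

P(A) = 0.38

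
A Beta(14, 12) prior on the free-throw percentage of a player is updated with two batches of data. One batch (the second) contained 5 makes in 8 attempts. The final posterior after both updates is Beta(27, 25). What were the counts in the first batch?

8 makes and 10 misses

Sequential conjugate updates are equivalent to a single update on the pooled data, so total successes = posterior α − prior α and total failures = posterior β − prior β.
Total across both batches: 27−14=13 makes, 25−12=13 misses.
Subtract the second batch: 13−5=8 makes and 13−3=10 misses.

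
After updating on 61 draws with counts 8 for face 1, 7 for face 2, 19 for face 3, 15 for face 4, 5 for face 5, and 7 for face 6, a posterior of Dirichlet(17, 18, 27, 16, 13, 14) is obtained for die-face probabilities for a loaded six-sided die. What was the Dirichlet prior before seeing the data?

For a Dirichlet(α) prior with multinomial counts c, the posterior is Dirichlet(α + c) componentwise.
Subtract each count from the matching posterior parameter: 17−8=9, 18−7=11, 27−19=8, 16−15=1, 13−5=8, 14−7=7.

Dirichlet(9, 11, 8, 1, 8, 7)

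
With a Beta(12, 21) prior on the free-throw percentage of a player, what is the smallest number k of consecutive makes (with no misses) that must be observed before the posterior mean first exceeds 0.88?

After k makes and 0 misses the posterior is Beta(12+k, 21), with mean (12+k)/(12+21+k).
Set (12+k)/(33+k) > 0.88 and solve: k > (0.88·33 − 12)/(1 − 0.88) = 142.000.
The smallest integer exceeding 142.000 is 143, and checking k=143: (155)/(176) = 0.8807 > 0.88.

k = 143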